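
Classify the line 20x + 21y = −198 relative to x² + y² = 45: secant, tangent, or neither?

neither

d² = (20·0 + 21·0 − (−198))²/841 = 39204/841; r² = 45.
Since d² > r², the line lies outside the circle.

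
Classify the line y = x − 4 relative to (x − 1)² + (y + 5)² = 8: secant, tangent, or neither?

secant

Substituting the line into the circle gives 2x² − 6 = 0.
Discriminant = (0)² − 4·2·(−6) = 48 > 0.
Two real roots: the line is a secant.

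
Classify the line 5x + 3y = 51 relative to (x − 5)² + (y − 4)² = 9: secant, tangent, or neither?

secant

d² = (5·5 + 3·4 − (51))²/34 = 98/17; r² = 9.
Since d² < r², the line cuts the circle twice.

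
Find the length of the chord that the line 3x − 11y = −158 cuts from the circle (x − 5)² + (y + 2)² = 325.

Express y = (158 + 3x)/11 and substitute into the circle:
130x² − 130x − 3900 = 0  ⟹  x² − x − 30 = 0
x = 6 or x = −5, giving (6, 16) and (−5, 13).
Chord length = distance between (6, 16) and (−5, 13) = √130 = √130.

√130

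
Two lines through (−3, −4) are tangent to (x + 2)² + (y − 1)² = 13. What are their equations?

2x − 3y = 6 and 3x + 2y = −17

Write the tangent as mx − y + (−4 − m·(−3)) = 0 and set its distance from the centre to √13:
[m·(1) − (5)]² = 13(m² + 1)
6m² + 5m − 6 = 0, so m = 2/3 or m = −3/2.
Through (−3, −4) these give 2x − 3y = 6 and 3x + 2y = −17.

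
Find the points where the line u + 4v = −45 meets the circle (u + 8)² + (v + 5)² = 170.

Express v = (−45 − u)/4 and substitute into the circle:
17u² + 306u − 1071 = 0  ⟹  u² + 18u − 63 = 0
u = 3 or u = −21, giving (3, −12) and (−21, −6).

(−21, −6) and (3, −12)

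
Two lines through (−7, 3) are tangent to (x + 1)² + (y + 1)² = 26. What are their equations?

5x + y = −32 and x − 5y = −22

Let a tangent through (−7, 3) have slope m. Its distance from (−1, −1) must equal √26:
(6m − (−4))² = 26(m² + 1)
5m² + 24m − 5 = 0, so m = −5 or m = 1/5.
Through (−7, 3) these give 5x + y = −32 and x − 5y = −22.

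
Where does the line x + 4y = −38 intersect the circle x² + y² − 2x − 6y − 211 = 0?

From the line, y = (−38 − x)/4. Substituting:
17x² + 68x − 1020 = 0  ⟹  x² + 4x − 60 = 0
x = 6 or x = −10, giving (6, −11) and (−10, −7).

(−10, −7) and (6, −11)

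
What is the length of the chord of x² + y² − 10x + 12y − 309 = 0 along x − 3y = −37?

2√10

The distance from (5, −6) to the line is 60/√10, and r² = 370.
Chord = 2√(r² − d²) = 2·√(10) = 2√10.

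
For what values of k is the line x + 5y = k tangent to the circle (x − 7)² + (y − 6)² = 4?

k = 37 ± 2√26

Tangency holds when the distance from the centre (7, 6) to the line equals the radius 2:
|1·7 + 5·6 − k| / √26 = 2
|k − (37)| = 2√26.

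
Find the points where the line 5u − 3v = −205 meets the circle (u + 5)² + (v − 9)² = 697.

(−29, 20) and (−26, 25)

From the line, v = (205 + 5u)/3. Substituting:
34u² + 1870u + 25636 = 0  ⟹  u² + 55u + 754 = 0
u = −26 or u = −29, giving (−26, 25) and (−29, 20).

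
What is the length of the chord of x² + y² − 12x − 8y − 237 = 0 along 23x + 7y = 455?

Centre (6, 4), r² = 289. Perpendicular distance d from centre to line = |−289| / √578 = 289/√578.
Chord = 2√(r² − d²) = 2·√(289/2) = 17√2.

17√2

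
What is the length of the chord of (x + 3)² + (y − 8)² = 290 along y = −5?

22

From the line, y = −5. Substituting:
x² + 6x − 112 = 0
x = 8 or x = −14, giving (8, −5) and (−14, −5).
|(8, −5) − (−14, −5)| = √((22)² + (0)²) = 22.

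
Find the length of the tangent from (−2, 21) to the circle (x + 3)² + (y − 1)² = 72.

The centre is (−3, 1) and r = 6√2. The square of the distance from P to the centre is 1 + 400 = 401.
Power of the point: PT² = |PO|² − r² = 329, so PT = √329.

√329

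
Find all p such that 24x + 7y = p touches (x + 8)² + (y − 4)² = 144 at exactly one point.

p = −464 or p = 136

For a tangent, require d(centre, line) = r = 12.
|24·(−8) + 7·4 − p| / √625 = 12
|p − (−164)| = 12·25, so p = 136 or p = −464.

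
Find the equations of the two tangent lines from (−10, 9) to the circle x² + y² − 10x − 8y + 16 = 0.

A line y − (9) = m(x − (−10)) is tangent when its distance from (5, 4) is 5:
[m·(15) − (−5)]² = 25(m² + 1)
4m² + 3m = 0, so m = 0 or m = −3/4.
With m = 0: y = 9. With m = −3/4: 3x + 4y = 6.

y = 9 and 3x + 4y = 6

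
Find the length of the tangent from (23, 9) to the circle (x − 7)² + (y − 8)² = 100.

√157

Centre (7, 8), r² = 100. |PO|² = (16)² + (1)² = 257.
Power of the point: PT² = |PO|² − r² = 157, so PT = √157.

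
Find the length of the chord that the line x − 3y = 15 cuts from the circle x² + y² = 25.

√10

The distance from (0, 0) to the line is 15/√10, and r² = 25.
Half the chord is √(r² − d²) = √(5/2), so the full chord is √10.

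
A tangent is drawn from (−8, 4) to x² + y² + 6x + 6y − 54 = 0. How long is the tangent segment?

√2

The centre is (−3, −3) and r = 6√2. The square of the distance from P to the centre is 25 + 49 = 74.
Power of the point: PT² = |PO|² − r² = 2, so PT = √2.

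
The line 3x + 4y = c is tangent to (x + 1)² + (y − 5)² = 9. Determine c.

For a tangent, require d(centre, line) = r = 3.
|3·(−1) + 4·5 − c| / √25 = 3
|c − (17)| = 3·5, so c = 32 or c = 2.

c = 2 or c = 32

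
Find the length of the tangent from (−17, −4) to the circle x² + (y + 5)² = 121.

The centre is (0, −5) and r = 11. The square of the distance from P to the centre is 289 + 1 = 290.
By the tangent–radius right angle, tangent length = √(|PO|² − r²) = √169 = 13.

13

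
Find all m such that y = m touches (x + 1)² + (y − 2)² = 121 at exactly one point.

Tangency holds when the distance from the centre (−1, 2) to the line equals the radius 11:
|0·(−1) + 1·2 − m| / √1 = 11
|m − (2)| = 11, so m = 13 or m = −9.

m = −9 or m = 13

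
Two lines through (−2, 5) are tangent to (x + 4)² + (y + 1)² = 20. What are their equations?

2x + y = 1 and x − 2y = −12

Write the tangent as mx − y + (5 − m·(−2)) = 0 and set its distance from the centre to 2√5:
(−2m − (−6))² = 20(m² + 1)
2m² + 3m − 2 = 0, so m = −2 or m = 1/2.
With m = −2: 2x + y = 1. With m = 1/2: x − 2y = −12.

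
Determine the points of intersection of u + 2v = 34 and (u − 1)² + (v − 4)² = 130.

(4, 15) and (8, 13)

Express v = (34 − u)/2 and substitute into the circle:
5u² − 60u + 160 = 0  ⟹  u² − 12u + 32 = 0
u = 8 or u = 4, giving (8, 13) and (4, 15).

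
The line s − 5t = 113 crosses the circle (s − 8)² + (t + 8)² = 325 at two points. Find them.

From the line, t = (−113 + s)/5. Substituting:
26s² − 546s − 1196 = 0  ⟹  s² − 21s − 46 = 0
s = 23 or s = −2, giving (23, −18) and (−2, −23).

(−2, −23) and (23, −18)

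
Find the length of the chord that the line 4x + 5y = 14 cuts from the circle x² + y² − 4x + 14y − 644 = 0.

8√41

Centre (2, −7), r² = 697. Perpendicular distance d from centre to line = |−41| / √41 = 41/√41.
Half the chord is √(r² − d²) = √(656), so the full chord is 8√41.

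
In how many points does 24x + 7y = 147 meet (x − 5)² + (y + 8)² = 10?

Substituting the line into the circle gives 625x² − 10234x + 41944 = 0.
Discriminant = (−10234)² − 4·625·(41944) = −125244 < 0.
No real roots: the line does not meet the circle.

0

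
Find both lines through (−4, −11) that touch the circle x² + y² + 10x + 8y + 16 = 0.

Let a tangent through (−4, −11) have slope m. Its distance from (−5, −4) must equal 5:
[m·(−1) − (7)]² = 25(m² + 1)
12m² − 7m − 12 = 0, so m = 4/3 or m = −3/4.
With m = 4/3: 4x − 3y = 17. With m = −3/4: 3x + 4y = −56.

4x − 3y = 17 and 3x + 4y = −56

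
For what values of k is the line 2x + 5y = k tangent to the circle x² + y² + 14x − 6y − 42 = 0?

k = 1 ± 10√29

The line touches the circle iff its distance from (−7, 3) is 10:
|2·(−7) + 5·3 − k| / √29 = 10
|k − (1)| = 10√29.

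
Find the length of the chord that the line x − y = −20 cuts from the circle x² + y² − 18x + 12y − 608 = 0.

15√2

Express y = x + 20 and substitute into the circle:
2x² + 34x + 32 = 0  ⟹  x² + 17x + 16 = 0
x = −1 or x = −16, giving (−1, 19) and (−16, 4).
Chord length = distance between (−1, 19) and (−16, 4) = √450 = 15√2.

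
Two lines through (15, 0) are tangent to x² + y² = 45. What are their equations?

x − 2y = 15 and x + 2y = 15

Let a tangent through (15, 0) have slope m. Its distance from (0, 0) must equal 3√5:
(−15m − (0))² = 45(m² + 1)
4m² − 1 = 0, so m = 1/2 or m = −1/2.
Through (15, 0) these give x − 2y = 15 and x + 2y = 15.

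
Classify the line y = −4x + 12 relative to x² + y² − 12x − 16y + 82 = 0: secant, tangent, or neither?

Substituting the line into the circle gives 17x² − 44x + 34 = 0.
Δ = 1936 − 2312 = −376.
No real roots: the line does not meet the circle.

neither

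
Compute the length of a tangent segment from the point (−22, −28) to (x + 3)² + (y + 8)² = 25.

4√46

The centre is (−3, −8) and r = 5. The square of the distance from P to the centre is 361 + 400 = 761.
Power of the point: PT² = |PO|² − r² = 736, so PT = 4√46.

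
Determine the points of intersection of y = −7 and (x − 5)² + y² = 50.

Express y = −7 and substitute into the circle:
x² − 10x + 24 = 0
x = 6 or x = 4, giving (6, −7) and (4, −7).

(4, −7) and (6, −7)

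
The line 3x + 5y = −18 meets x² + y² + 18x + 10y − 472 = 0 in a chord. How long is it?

From the line, y = (−18 − 3x)/5. Substituting:
34x² + 408x − 12376 = 0  ⟹  x² + 12x − 364 = 0
x = 14 or x = −26, giving (14, −12) and (−26, 12).
|(14, −12) − (−26, 12)| = √((40)² + (−24)²) = 8√34.

8√34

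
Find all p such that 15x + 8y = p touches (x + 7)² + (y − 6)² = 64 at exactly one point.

For a tangent, require d(centre, line) = r = 8.
|15·(−7) + 8·6 − p| / √289 = 8
|p − (−57)| = 8·17, so p = 79 or p = −193.

p = −193 or p = 79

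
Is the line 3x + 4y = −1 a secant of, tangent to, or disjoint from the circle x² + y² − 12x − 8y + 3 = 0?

Substituting the line into the circle gives 25x² − 90x + 81 = 0.
Discriminant = (−90)² − 4·25·(81) = 0.
A repeated root: the line is tangent.

tangent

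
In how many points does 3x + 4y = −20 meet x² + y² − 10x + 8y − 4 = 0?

d² = (3·5 + 4·(−4) − (−20))²/25 = 361/25; r² = 45.
Since d² < r², the line cuts the circle twice.

2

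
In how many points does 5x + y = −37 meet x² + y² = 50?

0

d² = (5·0 + 1·0 − (−37))²/26 = 1369/26; r² = 50.
Since d² > r², the line lies outside the circle.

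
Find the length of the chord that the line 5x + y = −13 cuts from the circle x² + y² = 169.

5√26

Substitute y = −5x − 13:
26x² + 130x = 0  ⟹  x² + 5x = 0
x = 0 or x = −5, giving (0, −13) and (−5, 12).
Chord length = distance between (0, −13) and (−5, 12) = √650 = 5√26.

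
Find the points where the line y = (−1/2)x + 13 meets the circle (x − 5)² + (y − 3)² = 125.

(0, 13) and (16, 5)

From the line, y = (26 − x)/2. Substituting:
5x² − 80x = 0  ⟹  x² − 16x = 0
x = 16 or x = 0, giving (16, 5) and (0, 13).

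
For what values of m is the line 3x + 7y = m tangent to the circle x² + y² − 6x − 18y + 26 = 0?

For a tangent, require d(centre, line) = r = 8.
|3·3 + 7·9 − m| / √58 = 8
|m − (72)| = 8√58.

m = 72 ± 8√58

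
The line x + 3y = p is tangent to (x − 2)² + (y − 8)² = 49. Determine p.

Tangency holds when the distance from the centre (2, 8) to the line equals the radius 7:
|1·2 + 3·8 − p| / √10 = 7
|p − (26)| = 7√10.

p = 26 ± 7√10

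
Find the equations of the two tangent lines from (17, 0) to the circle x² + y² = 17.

Write the tangent as mx − y + (0 − m·(17)) = 0 and set its distance from the centre to √17:
[m·(−17) − (0)]² = 17(m² + 1)
16m² − 1 = 0, so m = 1/4 or m = −1/4.
Through (17, 0) these give x − 4y = 17 and x + 4y = 17.

x − 4y = 17 and x + 4y = 17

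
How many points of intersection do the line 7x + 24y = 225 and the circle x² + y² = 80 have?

Centre (0, 0), r² = 80. Distance² from centre to line = (−225)²/625 = 81.
Since d² > r², the line lies outside the circle.

0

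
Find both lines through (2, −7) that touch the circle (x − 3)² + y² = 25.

3x − 4y = 34 and 4x + 3y = −13

Let a tangent through (2, −7) have slope m. Its distance from (3, 0) must equal 5:
(1m − (7))² = 25(m² + 1)
12m² + 7m − 12 = 0, so m = 3/4 or m = −4/3.
Through (2, −7) these give 3x − 4y = 34 and 4x + 3y = −13.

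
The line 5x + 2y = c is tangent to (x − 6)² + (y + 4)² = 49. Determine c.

c = 22 ± 7√29

For a tangent, require d(centre, line) = r = 7.
|5·6 + 2·(−4) − c| / √29 = 7
|c − (22)| = 7√29.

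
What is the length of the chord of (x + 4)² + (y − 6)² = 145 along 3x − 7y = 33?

The distance from (−4, 6) to the line is 87/√58, and r² = 145.
Chord = 2√(r² − d²) = 2·√(29/2) = √58.

√58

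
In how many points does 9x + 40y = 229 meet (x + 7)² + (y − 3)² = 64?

Centre (−7, 3), r² = 64. Distance² from centre to line = (−172)²/1681 = 29584/1681.
Since d² < r², the line cuts the circle twice.

2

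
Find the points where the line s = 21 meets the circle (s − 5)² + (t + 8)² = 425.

The line gives s = 21. Substituting into the circle:
t² + 16t − 105 = 0
t = 5 or t = −21, giving (21, 5) and (21, −21).

(21, −21) and (21, 5)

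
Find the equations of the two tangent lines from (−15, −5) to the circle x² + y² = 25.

Write the tangent as mx − y + (−5 − m·(−15)) = 0 and set its distance from the centre to 5:
(15m − (5))² = 25(m² + 1)
4m² − 3m = 0, so m = 0 or m = 3/4.
With m = 0: y = −5. With m = 3/4: 3x − 4y = −25.

y = −5 and 3x − 4y = −25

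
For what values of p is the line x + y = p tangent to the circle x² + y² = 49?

The line touches the circle iff its distance from (0, 0) is 7:
|1·0 + 1·0 − p| / √2 = 7
|p| = 7√2.

p = ±7√2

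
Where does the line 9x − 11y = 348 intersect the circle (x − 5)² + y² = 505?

(13, −21) and (24, −12)

From the line, y = (−348 + 9x)/11. Substituting:
202x² − 7474x + 63024 = 0  ⟹  x² − 37x + 312 = 0
x = 24 or x = 13, giving (24, −12) and (13, −21).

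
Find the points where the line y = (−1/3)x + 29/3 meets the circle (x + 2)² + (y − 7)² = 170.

(−13, 14) and (11, 6)

Express y = (29 − x)/3 and substitute into the circle:
10x² + 20x − 1430 = 0  ⟹  x² + 2x − 143 = 0
x = 11 or x = −13, giving (11, 6) and (−13, 14).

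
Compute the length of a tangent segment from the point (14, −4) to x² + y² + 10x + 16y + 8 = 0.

With centre O = (−5, −8), |OP|² = 377 and r² = 81.
Power of the point: PT² = |PO|² − r² = 296, so PT = 2√74.

2√74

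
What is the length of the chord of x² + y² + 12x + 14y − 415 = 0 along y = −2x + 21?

12√5

Centre (−6, −7), r² = 500. Perpendicular distance d from centre to line = |−40| / √5 = 40/√5.
Half the chord is √(r² − d²) = √(180), so the full chord is 12√5.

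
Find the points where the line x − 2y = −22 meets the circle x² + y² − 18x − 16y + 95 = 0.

(4, 13) and (8, 15)

Express y = (22 + x)/2 and substitute into the circle:
5x² − 60x + 160 = 0  ⟹  x² − 12x + 32 = 0
x = 8 or x = 4, giving (8, 15) and (4, 13).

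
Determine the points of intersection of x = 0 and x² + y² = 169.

The line gives x = 0. Substituting into the circle:
y² − 169 = 0
y = 13 or y = −13, giving (0, 13) and (0, −13).

(0, −13) and (0, 13)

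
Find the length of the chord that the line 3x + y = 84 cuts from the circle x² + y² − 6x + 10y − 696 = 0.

6√10

The distance from (3, −5) to the line is 80/√10, and r² = 730.
Half the chord is √(r² − d²) = √(90), so the full chord is 6√10.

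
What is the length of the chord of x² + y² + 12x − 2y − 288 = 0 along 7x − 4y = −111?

4√65

Centre (−6, 1), r² = 325. Perpendicular distance d from centre to line = |65| / √65 = 65/√65.
Chord = 2√(r² − d²) = 2·√(260) = 4√65.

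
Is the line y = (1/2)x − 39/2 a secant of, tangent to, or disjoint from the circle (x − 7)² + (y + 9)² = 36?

Substituting the line into the circle gives 5x² − 98x + 493 = 0.
Δ = 9604 − 9860 = −256.
No real roots: the line does not meet the circle.

disjoint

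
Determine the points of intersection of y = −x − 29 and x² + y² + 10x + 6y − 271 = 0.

(−22, −7) and (−9, −20)

Express y = −x − 29 and substitute into the circle:
2x² + 62x + 396 = 0  ⟹  x² + 31x + 198 = 0
x = −9 or x = −22, giving (−9, −20) and (−22, −7).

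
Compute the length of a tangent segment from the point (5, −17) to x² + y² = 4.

√310

With centre O = (0, 0), |OP|² = 314 and r² = 4.
Power of the point: PT² = |PO|² − r² = 310, so PT = √310.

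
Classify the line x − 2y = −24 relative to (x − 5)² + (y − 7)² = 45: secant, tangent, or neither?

tangent

Substituting the line into the circle gives 5x² − 20x + 20 = 0.
Δ = 400 − 400 = 0.
A repeated root: the line is tangent.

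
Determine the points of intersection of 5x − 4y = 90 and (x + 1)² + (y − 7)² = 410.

Substitute y = (−90 + 5x)/4:
41x² − 1148x + 7380 = 0  ⟹  x² − 28x + 180 = 0
x = 18 or x = 10, giving (18, 0) and (10, −10).

(10, −10) and (18, 0)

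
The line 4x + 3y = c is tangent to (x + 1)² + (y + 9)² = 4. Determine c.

c = −41 or c = −21

For a tangent, require d(centre, line) = r = 2.
|4·(−1) + 3·(−9) − c| / √25 = 2
|c − (−31)| = 2·5, so c = −21 or c = −41.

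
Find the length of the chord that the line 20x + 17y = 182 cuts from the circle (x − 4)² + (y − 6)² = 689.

2√689

The distance from (4, 6) to the line is 0/√689, and r² = 689.
Chord = 2√(r² − d²) = 2·√(689) = 2√689.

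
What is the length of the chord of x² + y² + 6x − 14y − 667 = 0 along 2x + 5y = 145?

6√29

Centre (−3, 7), r² = 725. Perpendicular distance d from centre to line = |−116| / √29 = 116/√29.
Half the chord is √(r² − d²) = √(261), so the full chord is 6√29.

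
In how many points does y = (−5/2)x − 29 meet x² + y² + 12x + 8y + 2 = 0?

Substituting the line into the circle gives 29x² + 548x + 2444 = 0.
Δ = 300304 − 283504 = 16800.
Two real roots: the line is a secant.

2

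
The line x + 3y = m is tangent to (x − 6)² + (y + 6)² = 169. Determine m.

Tangency holds when the distance from the centre (6, −6) to the line equals the radius 13:
|1·6 + 3·(−6) − m| / √10 = 13
|m − (−12)| = 13√10.

m = −12 ± 13√10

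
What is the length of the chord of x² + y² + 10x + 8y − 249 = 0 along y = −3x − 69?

4√10

The distance from (−5, −4) to the line is 50/√10, and r² = 290.
Chord = 2√(r² − d²) = 2·√(40) = 4√10.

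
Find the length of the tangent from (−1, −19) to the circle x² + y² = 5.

Centre (0, 0), r² = 5. |PO|² = (−1)² + (−19)² = 362.
The tangent meets the radius at right angles, so tangent² = |PO|² − r² = 362 − 5 = 357.

√357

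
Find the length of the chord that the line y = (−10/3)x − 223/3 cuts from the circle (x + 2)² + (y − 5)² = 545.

Express y = (−223 − 10x)/3 and substitute into the circle:
109x² + 4796x + 51775 = 0  ⟹  x² + 44x + 475 = 0
x = −19 or x = −25, giving (−19, −11) and (−25, 9).
|(−19, −11) − (−25, 9)| = √((6)² + (−20)²) = 2√109.

2√109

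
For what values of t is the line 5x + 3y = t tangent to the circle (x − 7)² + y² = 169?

t = 35 ± 13√34

The line touches the circle iff its distance from (7, 0) is 13:
|5·7 + 3·0 − t| / √34 = 13
|t − (35)| = 13√34.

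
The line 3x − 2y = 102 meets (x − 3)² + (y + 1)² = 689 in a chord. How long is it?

4√13

Substitute y = (−102 + 3x)/2:
13x² − 624x + 7280 = 0  ⟹  x² − 48x + 560 = 0
x = 28 or x = 20, giving (28, −9) and (20, −21).
Chord length = distance between (28, −9) and (20, −21) = √208 = 4√13.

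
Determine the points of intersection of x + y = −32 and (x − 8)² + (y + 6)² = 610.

(−13, −19) and (−5, −27)

Substitute y = −x − 32:
2x² + 36x + 130 = 0  ⟹  x² + 18x + 65 = 0
x = −5 or x = −13, giving (−5, −27) and (−13, −19).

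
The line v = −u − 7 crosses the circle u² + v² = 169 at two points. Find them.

Substitute v = −u − 7:
2u² + 14u − 120 = 0  ⟹  u² + 7u − 60 = 0
u = 5 or u = −12, giving (5, −12) and (−12, 5).

(−12, 5) and (5, −12)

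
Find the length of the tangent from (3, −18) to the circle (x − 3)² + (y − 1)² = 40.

Centre (3, 1), r² = 40. |PO|² = (0)² + (−19)² = 361.
The tangent meets the radius at right angles, so tangent² = |PO|² − r² = 361 − 40 = 321.

√321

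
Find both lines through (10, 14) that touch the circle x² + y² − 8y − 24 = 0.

x − 3y = −32 and 3x − y = 16

Write the tangent as mx − y + (14 − m·(10)) = 0 and set its distance from the centre to 2√10:
(−10m − (−10))² = 40(m² + 1)
3m² − 10m + 3 = 0, so m = 1/3 or m = 3.
Through (10, 14) these give x − 3y = −32 and 3x − y = 16.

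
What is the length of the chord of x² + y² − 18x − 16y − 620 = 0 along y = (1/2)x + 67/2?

The distance from (9, 8) to the line is 60/√5, and r² = 765.
Half the chord is √(r² − d²) = √(45), so the full chord is 6√5.

6√5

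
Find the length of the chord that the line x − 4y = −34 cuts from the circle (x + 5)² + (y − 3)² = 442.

Express y = (34 + x)/4 and substitute into the circle:
17x² + 204x − 6188 = 0  ⟹  x² + 12x − 364 = 0
x = 14 or x = −26, giving (14, 12) and (−26, 2).
|(14, 12) − (−26, 2)| = √((40)² + (10)²) = 10√17.

10√17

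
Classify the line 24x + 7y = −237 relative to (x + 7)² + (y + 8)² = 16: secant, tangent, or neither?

Substituting the line into the circle gives 625x² + 9374x + 34378 = 0.
Discriminant = (9374)² − 4·625·(34378) = 1926876 > 0.
Two real roots: the line is a secant.

secant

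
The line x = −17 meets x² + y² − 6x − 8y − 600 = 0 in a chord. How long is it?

30

The line gives x = −17. Substituting into the circle:
y² − 8y − 209 = 0
y = 19 or y = −11, giving (−17, 19) and (−17, −11).
|(−17, 19) − (−17, −11)| = √((0)² + (30)²) = 30.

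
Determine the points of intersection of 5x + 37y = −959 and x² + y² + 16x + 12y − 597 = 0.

Substitute y = (−959 − 5x)/37:
1394x² + 29274x − 323408 = 0  ⟹  x² + 21x − 232 = 0
x = 8 or x = −29, giving (8, −27) and (−29, −22).

(−29, −22) and (8, −27)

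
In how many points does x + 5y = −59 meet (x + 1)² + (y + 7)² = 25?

Substituting the line into the circle gives 26x² + 98x − 24 = 0.
Discriminant = (98)² − 4·26·(−24) = 12100 > 0.
Two real roots: the line is a secant.

2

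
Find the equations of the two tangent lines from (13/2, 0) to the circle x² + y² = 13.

2x + 3y = 13 and 2x − 3y = 13

A line y − (0) = m(x − (13/2)) is tangent when its distance from (0, 0) is √13:
[m·(−13/2) − (0)]² = 13(m² + 1)
9m² − 4 = 0, so m = −2/3 or m = 2/3.
Through (13/2, 0) these give 2x + 3y = 13 and 2x − 3y = 13.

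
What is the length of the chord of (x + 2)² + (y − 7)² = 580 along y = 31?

Substitute y = 31:
x² + 4x = 0
x = 0 or x = −4, giving (0, 31) and (−4, 31).
Chord length = distance between (0, 31) and (−4, 31) = √16 = 4.

4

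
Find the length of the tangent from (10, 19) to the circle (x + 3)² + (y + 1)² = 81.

2√122

The centre is (−3, −1) and r = 9. The square of the distance from P to the centre is 169 + 400 = 569.
The tangent meets the radius at right angles, so tangent² = |PO|² − r² = 569 − 81 = 488.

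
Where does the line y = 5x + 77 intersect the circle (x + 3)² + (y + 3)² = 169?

(−16, −3) and (−15, 2)

From the line, y = 5x + 77. Substituting:
26x² + 806x + 6240 = 0  ⟹  x² + 31x + 240 = 0
x = −15 or x = −16, giving (−15, 2) and (−16, −3).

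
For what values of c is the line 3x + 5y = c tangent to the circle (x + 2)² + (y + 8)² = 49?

The line touches the circle iff its distance from (−2, −8) is 7:
|3·(−2) + 5·(−8) − c| / √34 = 7
|c − (−46)| = 7√34.

c = −46 ± 7√34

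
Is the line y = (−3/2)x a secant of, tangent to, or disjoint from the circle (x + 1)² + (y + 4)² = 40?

Centre (−1, −4), r² = 40. Distance² from centre to line = (−11)²/13 = 121/13.
Since d² < r², the line cuts the circle twice.

secant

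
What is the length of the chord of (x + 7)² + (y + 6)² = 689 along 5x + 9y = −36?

5√106

The distance from (−7, −6) to the line is 53/√106, and r² = 689.
Chord = 2√(r² − d²) = 2·√(1325/2) = 5√106.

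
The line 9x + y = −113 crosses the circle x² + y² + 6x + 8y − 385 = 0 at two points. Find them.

Substitute y = −9x − 113:
82x² + 1968x + 11480 = 0  ⟹  x² + 24x + 140 = 0
x = −10 or x = −14, giving (−10, −23) and (−14, 13).

(−14, 13) and (−10, −23)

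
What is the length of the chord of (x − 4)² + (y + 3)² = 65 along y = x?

The distance from (4, −3) to the line is 7/√2, and r² = 65.
Half the chord is √(r² − d²) = √(81/2), so the full chord is 9√2.

9√2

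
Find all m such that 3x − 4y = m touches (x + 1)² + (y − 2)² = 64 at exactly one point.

m = −51 or m = 29

The line touches the circle iff its distance from (−1, 2) is 8:
|3·(−1) − 4·2 − m| / √25 = 8
|m − (−11)| = 8·5, so m = 29 or m = −51.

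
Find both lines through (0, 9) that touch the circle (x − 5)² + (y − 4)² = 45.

A line y − (9) = m(x − (0)) is tangent when its distance from (5, 4) is 3√5:
[m·(5) − (−5)]² = 45(m² + 1)
2m² − 5m + 2 = 0, so m = 1/2 or m = 2.
Through (0, 9) these give x − 2y = −18 and 2x − y = −9.

x − 2y = −18 and 2x − y = −9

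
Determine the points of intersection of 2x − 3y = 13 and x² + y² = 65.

Express y = (−13 + 2x)/3 and substitute into the circle:
13x² − 52x − 416 = 0  ⟹  x² − 4x − 32 = 0
x = 8 or x = −4, giving (8, 1) and (−4, −7).

(−4, −7) and (8, 1)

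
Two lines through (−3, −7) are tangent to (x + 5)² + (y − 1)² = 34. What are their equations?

3x + 5y = −44 and 5x − 3y = 6

Let a tangent through (−3, −7) have slope m. Its distance from (−5, 1) must equal √34:
[m·(−2) − (8)]² = 34(m² + 1)
15m² − 16m − 15 = 0, so m = −3/5 or m = 5/3.
Through (−3, −7) these give 3x + 5y = −44 and 5x − 3y = 6.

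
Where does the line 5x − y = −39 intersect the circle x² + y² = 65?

(−8, −1) and (−7, 4)

Substitute y = 5x + 39:
26x² + 390x + 1456 = 0  ⟹  x² + 15x + 56 = 0
x = −7 or x = −8, giving (−7, 4) and (−8, −1).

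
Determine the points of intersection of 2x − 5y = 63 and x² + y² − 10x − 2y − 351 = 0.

(−6, −15) and (24, −3)

Substitute y = (−63 + 2x)/5:
29x² − 522x − 4176 = 0  ⟹  x² − 18x − 144 = 0
x = 24 or x = −6, giving (24, −3) and (−6, −15).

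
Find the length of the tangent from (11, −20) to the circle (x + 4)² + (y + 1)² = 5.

√581

Centre (−4, −1), r² = 5. |PO|² = (15)² + (−19)² = 586.
Power of the point: PT² = |PO|² − r² = 581, so PT = √581.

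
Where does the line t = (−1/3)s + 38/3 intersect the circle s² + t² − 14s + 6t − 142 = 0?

Substitute t = (38 − s)/3:
10s² − 220s + 850 = 0  ⟹  s² − 22s + 85 = 0
s = 17 or s = 5, giving (17, 7) and (5, 11).

(5, 11) and (17, 7)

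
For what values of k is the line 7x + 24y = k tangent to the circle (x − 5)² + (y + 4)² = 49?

k = −236 or k = 114

For a tangent, require d(centre, line) = r = 7.
|7·5 + 24·(−4) − k| / √625 = 7
|k − (−61)| = 7·25, so k = 114 or k = −236.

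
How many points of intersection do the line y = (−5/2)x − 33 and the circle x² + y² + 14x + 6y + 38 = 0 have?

0

Centre (−7, −3), r² = 20. Distance² from centre to line = (25)²/29 = 625/29.
Since d² > r², the line lies outside the circle.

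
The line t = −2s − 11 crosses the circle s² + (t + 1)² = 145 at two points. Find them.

Express t = −2s − 11 and substitute into the circle:
5s² + 40s − 45 = 0  ⟹  s² + 8s − 9 = 0
s = 1 or s = −9, giving (1, −13) and (−9, 7).

(−9, 7) and (1, −13)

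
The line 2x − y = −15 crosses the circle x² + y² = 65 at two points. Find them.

From the line, y = 2x + 15. Substituting:
5x² + 60x + 160 = 0  ⟹  x² + 12x + 32 = 0
x = −4 or x = −8, giving (−4, 7) and (−8, −1).

(−8, −1) and (−4, 7)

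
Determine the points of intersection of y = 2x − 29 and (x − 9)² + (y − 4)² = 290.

Substitute y = 2x − 29:
5x² − 150x + 880 = 0  ⟹  x² − 30x + 176 = 0
x = 22 or x = 8, giving (22, 15) and (8, −13).

(8, −13) and (22, 15)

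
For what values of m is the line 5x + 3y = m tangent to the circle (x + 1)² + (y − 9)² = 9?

Tangency holds when the distance from the centre (−1, 9) to the line equals the radius 3:
|5·(−1) + 3·9 − m| / √34 = 3
|m − (22)| = 3√34.

m = 22 ± 3√34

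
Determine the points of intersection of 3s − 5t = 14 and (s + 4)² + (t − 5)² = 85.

Substitute t = (−14 + 3s)/5:
34s² − 34s − 204 = 0  ⟹  s² − s − 6 = 0
s = 3 or s = −2, giving (3, −1) and (−2, −4).

(−2, −4) and (3, −1)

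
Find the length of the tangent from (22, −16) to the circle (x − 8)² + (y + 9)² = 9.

2√59

The centre is (8, −9) and r = 3. The square of the distance from P to the centre is 196 + 49 = 245.
The tangent meets the radius at right angles, so tangent² = |PO|² − r² = 245 − 9 = 236.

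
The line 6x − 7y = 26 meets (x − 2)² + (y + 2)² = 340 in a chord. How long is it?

4√85

Express y = (−26 + 6x)/7 and substitute into the circle:
85x² − 340x − 16320 = 0  ⟹  x² − 4x − 192 = 0
x = 16 or x = −12, giving (16, 10) and (−12, −14).
|(16, 10) − (−12, −14)| = √((28)² + (24)²) = 4√85.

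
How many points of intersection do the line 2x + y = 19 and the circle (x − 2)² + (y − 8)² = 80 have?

d² = (2·2 + 1·8 − (19))²/5 = 49/5; r² = 80.
Since d² < r², the line cuts the circle twice.

2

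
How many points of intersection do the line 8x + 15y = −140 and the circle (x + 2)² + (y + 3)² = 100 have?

2

Centre (−2, −3), r² = 100. Distance² from centre to line = (79)²/289 = 6241/289.
Since d² < r², the line cuts the circle twice.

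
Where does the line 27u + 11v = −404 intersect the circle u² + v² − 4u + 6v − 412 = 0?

Express v = (−404 − 27u)/11 and substitute into the circle:
850u² + 19550u + 86700 = 0  ⟹  u² + 23u + 102 = 0
u = −6 or u = −17, giving (−6, −22) and (−17, 5).

(−17, 5) and (−6, −22)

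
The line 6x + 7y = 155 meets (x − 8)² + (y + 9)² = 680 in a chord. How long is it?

Express y = (155 − 6x)/7 and substitute into the circle:
85x² − 3400x + 17340 = 0  ⟹  x² − 40x + 204 = 0
x = 34 or x = 6, giving (34, −7) and (6, 17).
|(34, −7) − (6, 17)| = √((28)² + (−24)²) = 4√85.

4√85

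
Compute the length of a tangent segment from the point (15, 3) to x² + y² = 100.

√134

With centre O = (0, 0), |OP|² = 234 and r² = 100.
By the tangent–radius right angle, tangent length = √(|PO|² − r²) = √134.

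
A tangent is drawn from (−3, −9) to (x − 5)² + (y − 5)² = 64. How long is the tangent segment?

Centre (5, 5), r² = 64. |PO|² = (−8)² + (−14)² = 260.
Power of the point: PT² = |PO|² − r² = 196, so PT = 14.

14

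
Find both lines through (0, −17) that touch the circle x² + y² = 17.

Let a tangent through (0, −17) have slope m. Its distance from (0, 0) must equal √17:
[m·(0) − (17)]² = 17(m² + 1)
m² − 16 = 0, so m = −4 or m = 4.
Through (0, −17) these give 4x + y = −17 and 4x − y = 17.

4x + y = −17 and 4x − y = 17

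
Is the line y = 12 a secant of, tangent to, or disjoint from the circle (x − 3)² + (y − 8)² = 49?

Substituting the line into the circle gives x² − 6x − 24 = 0.
Discriminant = (−6)² − 4·1·(−24) = 132 > 0.
Two real roots: the line is a secant.

secant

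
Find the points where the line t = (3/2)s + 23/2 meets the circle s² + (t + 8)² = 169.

Express t = (23 + 3s)/2 and substitute into the circle:
13s² + 234s + 845 = 0  ⟹  s² + 18s + 65 = 0
s = −5 or s = −13, giving (−5, 4) and (−13, −8).

(−13, −8) and (−5, 4)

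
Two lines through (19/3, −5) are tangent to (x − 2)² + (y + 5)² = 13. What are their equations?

3x + 2y = 9 and 3x − 2y = 29

A line y − (−5) = m(x − (19/3)) is tangent when its distance from (2, −5) is √13:
(−13/3m − (0))² = 13(m² + 1)
4m² − 9 = 0, so m = −3/2 or m = 3/2.
With m = −3/2: 3x + 2y = 9. With m = 3/2: 3x − 2y = 29.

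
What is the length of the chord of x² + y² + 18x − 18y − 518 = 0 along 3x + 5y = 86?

8√34

From the line, y = (86 − 3x)/5. Substituting:
34x² + 204x − 13294 = 0  ⟹  x² + 6x − 391 = 0
x = 17 or x = −23, giving (17, 7) and (−23, 31).
Chord length = distance between (17, 7) and (−23, 31) = √2176 = 8√34.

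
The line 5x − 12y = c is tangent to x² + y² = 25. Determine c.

Tangency holds when the distance from the centre (0, 0) to the line equals the radius 5:
|5·0 − 12·0 − c| / √169 = 5
|c| = 5·13, so c = 65 or c = −65.

c = −65 or c = 65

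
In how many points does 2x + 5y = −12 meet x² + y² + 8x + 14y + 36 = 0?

d² = (2·(−4) + 5·(−7) − (−12))²/29 = 961/29; r² = 29.
Since d² > r², the line lies outside the circle.

0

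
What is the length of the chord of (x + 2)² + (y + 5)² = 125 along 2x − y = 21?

6√5

Substitute y = 2x − 21:
5x² − 60x + 135 = 0  ⟹  x² − 12x + 27 = 0
x = 9 or x = 3, giving (9, −3) and (3, −15).
Chord length = distance between (9, −3) and (3, −15) = √180 = 6√5.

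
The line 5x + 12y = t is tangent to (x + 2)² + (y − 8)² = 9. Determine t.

Tangency holds when the distance from the centre (−2, 8) to the line equals the radius 3:
|5·(−2) + 12·8 − t| / √169 = 3
|t − (86)| = 3·13, so t = 125 or t = 47.

t = 47 or t = 125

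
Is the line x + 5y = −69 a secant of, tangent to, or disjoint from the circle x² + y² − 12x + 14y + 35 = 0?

Centre (6, −7), r² = 50. Distance² from centre to line = (40)²/26 = 800/13.
Since d² > r², the line lies outside the circle.

disjoint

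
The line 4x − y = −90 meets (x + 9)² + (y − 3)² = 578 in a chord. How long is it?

Centre (−9, 3), r² = 578. Perpendicular distance d from centre to line = |51| / √17 = 51/√17.
Chord = 2√(r² − d²) = 2·√(425) = 10√17.

10√17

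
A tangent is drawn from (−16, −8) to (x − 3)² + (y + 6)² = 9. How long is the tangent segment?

With centre O = (3, −6), |OP|² = 365 and r² = 9.
Power of the point: PT² = |PO|² − r² = 356, so PT = 2√89.

2√89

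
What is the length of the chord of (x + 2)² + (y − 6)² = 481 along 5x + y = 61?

Substitute y = −5x + 61:
26x² − 546x + 2548 = 0  ⟹  x² − 21x + 98 = 0
x = 14 or x = 7, giving (14, −9) and (7, 26).
Chord length = distance between (14, −9) and (7, 26) = √1274 = 7√26.

7√26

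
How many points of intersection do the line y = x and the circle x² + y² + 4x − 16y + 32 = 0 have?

0

Substituting the line into the circle gives 2x² − 12x + 32 = 0.
Discriminant = (−12)² − 4·2·(32) = −112 < 0.
No real roots: the line does not meet the circle.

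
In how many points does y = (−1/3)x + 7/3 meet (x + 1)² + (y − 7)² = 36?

2

Substituting the line into the circle gives 10x² + 46x − 119 = 0.
Discriminant = (46)² − 4·10·(−119) = 6876 > 0.
Two real roots: the line is a secant.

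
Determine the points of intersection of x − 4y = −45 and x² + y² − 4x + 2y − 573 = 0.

(−21, 6) and (19, 16)

From the line, y = (45 + x)/4. Substituting:
17x² + 34x − 6783 = 0  ⟹  x² + 2x − 399 = 0
x = 19 or x = −21, giving (19, 16) and (−21, 6).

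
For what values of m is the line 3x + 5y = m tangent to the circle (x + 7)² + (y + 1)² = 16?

m = −26 ± 4√34

The line touches the circle iff its distance from (−7, −1) is 4:
|3·(−7) + 5·(−1) − m| / √34 = 4
|m − (−26)| = 4√34.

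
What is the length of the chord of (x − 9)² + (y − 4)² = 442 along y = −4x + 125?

2√17

Centre (9, 4), r² = 442. Perpendicular distance d from centre to line = |−85| / √17 = 85/√17.
Chord = 2√(r² − d²) = 2·√(17) = 2√17.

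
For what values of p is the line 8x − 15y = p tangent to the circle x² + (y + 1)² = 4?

p = −19 or p = 49

For a tangent, require d(centre, line) = r = 2.
|8·0 − 15·(−1) − p| / √289 = 2
|p − (15)| = 2·17, so p = 49 or p = −19.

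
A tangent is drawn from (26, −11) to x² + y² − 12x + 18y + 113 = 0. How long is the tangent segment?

Centre (6, −9), r² = 4. |PO|² = (20)² + (−2)² = 404.
Power of the point: PT² = |PO|² − r² = 400, so PT = 20.

20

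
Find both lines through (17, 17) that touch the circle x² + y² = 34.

Let a tangent through (17, 17) have slope m. Its distance from (0, 0) must equal √34:
(−17m − (−17))² = 34(m² + 1)
15m² − 34m + 15 = 0, so m = 5/3 or m = 3/5.
Through (17, 17) these give 5x − 3y = 34 and 3x − 5y = −34.

5x − 3y = 34 and 3x − 5y = −34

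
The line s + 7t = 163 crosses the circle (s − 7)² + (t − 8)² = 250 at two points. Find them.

(2, 23) and (16, 21)

Substitute t = (163 − s)/7:
50s² − 900s + 1600 = 0  ⟹  s² − 18s + 32 = 0
s = 16 or s = 2, giving (16, 21) and (2, 23).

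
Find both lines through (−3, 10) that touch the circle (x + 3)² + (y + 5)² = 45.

2x − y = −16 and 2x + y = 4

A line y − (10) = m(x − (−3)) is tangent when its distance from (−3, −5) is 3√5:
[m·(0) − (−15)]² = 45(m² + 1)
m² − 4 = 0, so m = 2 or m = −2.
Through (−3, 10) these give 2x − y = −16 and 2x + y = 4.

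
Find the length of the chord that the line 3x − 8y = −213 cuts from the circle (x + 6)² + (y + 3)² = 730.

2√73

The distance from (−6, −3) to the line is 219/√73, and r² = 730.
Half the chord is √(r² − d²) = √(73), so the full chord is 2√73.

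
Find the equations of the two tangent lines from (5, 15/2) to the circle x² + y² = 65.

Let a tangent through (5, 15/2) have slope m. Its distance from (0, 0) must equal √65:
(−5m − (−15/2))² = 65(m² + 1)
32m² + 60m + 7 = 0, so m = −1/8 or m = −7/4.
Through (5, 15/2) these give x + 8y = 65 and 7x + 4y = 65.

x + 8y = 65 and 7x + 4y = 65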